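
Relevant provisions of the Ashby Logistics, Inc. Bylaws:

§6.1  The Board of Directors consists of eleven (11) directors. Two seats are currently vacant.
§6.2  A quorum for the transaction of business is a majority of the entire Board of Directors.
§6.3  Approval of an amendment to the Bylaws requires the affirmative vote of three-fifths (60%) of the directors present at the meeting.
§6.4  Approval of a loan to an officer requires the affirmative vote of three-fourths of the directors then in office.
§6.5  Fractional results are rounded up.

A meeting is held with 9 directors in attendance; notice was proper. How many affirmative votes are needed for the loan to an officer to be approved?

7

The loan to an officer requires three-fourths of the directors then in office (9).
3/4 of 9 = 6.75, rounded up to 7.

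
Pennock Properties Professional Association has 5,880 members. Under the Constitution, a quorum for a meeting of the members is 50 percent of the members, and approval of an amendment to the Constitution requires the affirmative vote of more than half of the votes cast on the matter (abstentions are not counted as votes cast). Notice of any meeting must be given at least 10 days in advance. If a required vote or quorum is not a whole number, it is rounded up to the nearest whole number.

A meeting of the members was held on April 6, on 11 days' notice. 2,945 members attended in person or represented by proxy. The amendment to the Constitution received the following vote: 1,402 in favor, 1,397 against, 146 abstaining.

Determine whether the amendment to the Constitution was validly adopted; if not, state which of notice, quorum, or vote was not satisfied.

Notice: 11 days given; 10 required. Satisfied.
Quorum: 50% of 5,880 = 2,940; 2,945 present. Satisfied.
Vote: requires a majority of the votes cast (2,945 − 146 abstaining = 2,799); a majority of 2799 is 1400, so 1,400 needed; 1,402 in favor. Satisfied.

Valid — all requirements satisfied.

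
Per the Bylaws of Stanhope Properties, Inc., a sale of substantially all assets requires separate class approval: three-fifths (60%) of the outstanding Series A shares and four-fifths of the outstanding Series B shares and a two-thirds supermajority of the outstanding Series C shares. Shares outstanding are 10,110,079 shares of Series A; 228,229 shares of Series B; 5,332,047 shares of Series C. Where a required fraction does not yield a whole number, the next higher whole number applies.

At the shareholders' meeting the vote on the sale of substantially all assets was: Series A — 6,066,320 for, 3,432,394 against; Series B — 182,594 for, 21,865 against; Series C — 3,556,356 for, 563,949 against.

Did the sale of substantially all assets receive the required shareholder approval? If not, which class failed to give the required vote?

Approved — every class gave the required vote.

Series A: 3/5 of 10110079 = 6066047.40, rounded up to 6066048; 6,066,048 required, 6,066,320 in favor — approved.
Series B: 4/5 of 228229 = 182583.20, rounded up to 182584; 182,584 required, 182,594 in favor — approved.
Series C: 2/3 of 5332047 = 3554698; 3,554,698 required, 3,556,356 in favor — approved.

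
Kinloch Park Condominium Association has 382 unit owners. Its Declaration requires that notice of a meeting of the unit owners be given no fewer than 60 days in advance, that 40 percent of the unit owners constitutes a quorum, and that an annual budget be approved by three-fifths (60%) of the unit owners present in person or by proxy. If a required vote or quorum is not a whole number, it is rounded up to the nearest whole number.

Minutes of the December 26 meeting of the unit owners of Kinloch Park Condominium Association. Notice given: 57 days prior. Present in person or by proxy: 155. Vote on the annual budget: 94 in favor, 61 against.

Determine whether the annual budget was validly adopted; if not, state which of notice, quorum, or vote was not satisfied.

Invalid — notice requirement not satisfied.

Notice: 57 days given; 60 required. Not satisfied.
Quorum: 40% of 382 = 152.80, rounded up to 153; 155 present. Satisfied.
Vote: requires three-fifths of those present (155); 3/5 of 155 = 93, so 93 needed; 94 in favor. Satisfied.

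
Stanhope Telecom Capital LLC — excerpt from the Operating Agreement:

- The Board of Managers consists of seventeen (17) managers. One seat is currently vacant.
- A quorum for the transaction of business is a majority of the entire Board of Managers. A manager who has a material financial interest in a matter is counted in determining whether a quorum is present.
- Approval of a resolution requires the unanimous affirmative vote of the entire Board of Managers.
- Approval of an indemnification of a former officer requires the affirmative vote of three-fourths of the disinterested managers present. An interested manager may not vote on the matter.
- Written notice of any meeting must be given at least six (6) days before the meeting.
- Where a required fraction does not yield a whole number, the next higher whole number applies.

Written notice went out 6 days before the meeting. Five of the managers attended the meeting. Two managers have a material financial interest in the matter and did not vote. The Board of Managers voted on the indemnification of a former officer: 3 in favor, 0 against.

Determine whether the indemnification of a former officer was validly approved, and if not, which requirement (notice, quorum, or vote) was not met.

Invalid — quorum requirement not satisfied.

Notice: 6 days given; 6 required (6 ≥ 6). Satisfied.
Quorum: 5 present (interested managers count toward quorum); quorum is 9. Not satisfied.
Vote: the indemnification of a former officer requires three-fourths of the disinterested managers present (5 − 2 = 3). 3/4 of 3 = 2.25, rounded up to 3, so 3 affirmative votes are needed; 3 voted in favor. Satisfied. (Moot — without a quorum no business can be validly transacted.)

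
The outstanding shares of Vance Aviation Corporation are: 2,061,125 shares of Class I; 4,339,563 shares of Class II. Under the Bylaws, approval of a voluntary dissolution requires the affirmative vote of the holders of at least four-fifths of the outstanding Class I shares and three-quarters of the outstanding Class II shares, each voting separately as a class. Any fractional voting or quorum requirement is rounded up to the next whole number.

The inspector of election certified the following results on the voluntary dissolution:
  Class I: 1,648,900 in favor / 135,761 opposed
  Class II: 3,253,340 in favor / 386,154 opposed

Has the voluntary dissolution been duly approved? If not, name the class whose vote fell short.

Not approved — the Class II shares did not give the required vote.

Class I: 4/5 of 2061125 = 1648900; 1,648,900 required, 1,648,900 in favor — approved.
Class II: 3/4 of 4339563 = 3254672.25, rounded up to 3254673; 3,254,673 required, 3,253,340 in favor — not approved.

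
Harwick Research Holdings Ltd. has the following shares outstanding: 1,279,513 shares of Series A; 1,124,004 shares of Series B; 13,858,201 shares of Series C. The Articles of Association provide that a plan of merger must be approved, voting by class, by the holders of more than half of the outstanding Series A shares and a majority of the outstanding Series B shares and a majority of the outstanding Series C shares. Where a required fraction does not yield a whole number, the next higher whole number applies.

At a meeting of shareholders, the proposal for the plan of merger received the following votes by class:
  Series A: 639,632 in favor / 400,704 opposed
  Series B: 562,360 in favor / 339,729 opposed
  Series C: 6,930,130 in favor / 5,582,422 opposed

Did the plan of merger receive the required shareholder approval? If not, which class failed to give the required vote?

Series A: a majority of 1279513 is 639757; 639,757 required, 639,632 in favor — not approved.
Series B: a majority of 1124004 is 562003; 562,003 required, 562,360 in favor — approved.
Series C: a majority of 13858201 is 6929101; 6,929,101 required, 6,930,130 in favor — approved.

Not approved — the Series A shares did not give the required vote.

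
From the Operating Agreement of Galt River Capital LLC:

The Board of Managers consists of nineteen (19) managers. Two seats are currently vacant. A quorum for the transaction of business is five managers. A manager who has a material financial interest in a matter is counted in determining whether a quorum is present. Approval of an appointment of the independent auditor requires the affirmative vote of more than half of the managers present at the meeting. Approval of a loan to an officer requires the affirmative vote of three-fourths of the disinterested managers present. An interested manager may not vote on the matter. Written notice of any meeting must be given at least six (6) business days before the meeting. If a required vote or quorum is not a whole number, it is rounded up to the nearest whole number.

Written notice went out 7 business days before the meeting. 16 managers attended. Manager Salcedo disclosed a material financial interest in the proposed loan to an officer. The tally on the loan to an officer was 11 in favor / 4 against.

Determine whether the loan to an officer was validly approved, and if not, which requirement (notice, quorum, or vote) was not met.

Notice: 7 business days given; 6 required (7 ≥ 6). Satisfied.
Quorum: 16 present (interested managers count toward quorum); quorum is 5. Satisfied.
Vote: the loan to an officer requires three-fourths of the disinterested managers present (16 − 1 = 15). 3/4 of 15 = 11.25, rounded up to 12, so 12 affirmative votes are needed; 11 voted in favor. Not satisfied.

Invalid — vote requirement not satisfied.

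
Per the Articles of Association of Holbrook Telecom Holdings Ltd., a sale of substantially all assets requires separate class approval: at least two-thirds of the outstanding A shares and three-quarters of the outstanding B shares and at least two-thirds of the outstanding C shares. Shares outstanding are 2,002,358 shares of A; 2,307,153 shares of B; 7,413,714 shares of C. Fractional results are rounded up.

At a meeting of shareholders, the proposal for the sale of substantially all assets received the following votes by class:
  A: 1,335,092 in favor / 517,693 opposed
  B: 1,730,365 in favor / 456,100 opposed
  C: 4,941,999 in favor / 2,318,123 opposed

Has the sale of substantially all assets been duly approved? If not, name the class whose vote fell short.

A: 2/3 of 2002358 = 1334905.33, rounded up to 1334906; 1,334,906 required, 1,335,092 in favor — approved.
B: 3/4 of 2307153 = 1730364.75, rounded up to 1730365; 1,730,365 required, 1,730,365 in favor — approved.
C: 2/3 of 7413714 = 4942476; 4,942,476 required, 4,941,999 in favor — not approved.

Not approved — the C shares did not give the required vote.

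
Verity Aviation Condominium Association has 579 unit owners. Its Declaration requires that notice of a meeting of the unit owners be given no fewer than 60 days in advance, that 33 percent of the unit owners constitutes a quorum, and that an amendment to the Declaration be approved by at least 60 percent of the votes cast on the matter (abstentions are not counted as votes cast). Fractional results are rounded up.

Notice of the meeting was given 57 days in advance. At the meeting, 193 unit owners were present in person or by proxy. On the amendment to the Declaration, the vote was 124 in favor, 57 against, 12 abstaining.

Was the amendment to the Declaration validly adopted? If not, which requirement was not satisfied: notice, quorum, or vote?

Invalid — notice requirement not satisfied.

Notice: 57 days given; 60 required. Not satisfied.
Quorum: 33% of 579 = 191.07, rounded up to 192; 193 present. Satisfied.
Vote: requires three-fifths of the votes cast (193 − 12 abstaining = 181); 3/5 of 181 = 108.60, rounded up to 109, so 109 needed; 124 in favor. Satisfied.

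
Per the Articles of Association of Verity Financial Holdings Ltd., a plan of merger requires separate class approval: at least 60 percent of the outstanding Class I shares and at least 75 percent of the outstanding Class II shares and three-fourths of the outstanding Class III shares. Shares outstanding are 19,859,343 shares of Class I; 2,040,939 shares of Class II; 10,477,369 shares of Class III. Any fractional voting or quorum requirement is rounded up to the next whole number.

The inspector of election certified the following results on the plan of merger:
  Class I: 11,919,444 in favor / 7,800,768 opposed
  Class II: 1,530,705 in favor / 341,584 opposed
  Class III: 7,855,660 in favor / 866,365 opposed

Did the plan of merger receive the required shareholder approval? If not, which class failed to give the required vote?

Not approved — the Class III shares did not give the required vote.

Class I: 3/5 of 19859343 = 11915605.80, rounded up to 11915606; 11,915,606 required, 11,919,444 in favor — approved.
Class II: 3/4 of 2040939 = 1530704.25, rounded up to 1530705; 1,530,705 required, 1,530,705 in favor — approved.
Class III: 3/4 of 10477369 = 7858026.75, rounded up to 7858027; 7,858,027 required, 7,855,660 in favor — not approved.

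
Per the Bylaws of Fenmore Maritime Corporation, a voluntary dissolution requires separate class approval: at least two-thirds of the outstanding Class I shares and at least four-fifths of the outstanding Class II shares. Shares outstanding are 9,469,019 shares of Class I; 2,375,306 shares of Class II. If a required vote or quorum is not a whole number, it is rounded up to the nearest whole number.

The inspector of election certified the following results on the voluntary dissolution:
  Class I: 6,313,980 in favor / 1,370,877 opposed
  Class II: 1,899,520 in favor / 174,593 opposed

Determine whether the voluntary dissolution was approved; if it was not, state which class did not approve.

Not approved — the Class II shares did not give the required vote.

Class I: 2/3 of 9469019 = 6312679.33, rounded up to 6312680; 6,312,680 required, 6,313,980 in favor — approved.
Class II: 4/5 of 2375306 = 1900244.80, rounded up to 1900245; 1,900,245 required, 1,899,520 in favor — not approved.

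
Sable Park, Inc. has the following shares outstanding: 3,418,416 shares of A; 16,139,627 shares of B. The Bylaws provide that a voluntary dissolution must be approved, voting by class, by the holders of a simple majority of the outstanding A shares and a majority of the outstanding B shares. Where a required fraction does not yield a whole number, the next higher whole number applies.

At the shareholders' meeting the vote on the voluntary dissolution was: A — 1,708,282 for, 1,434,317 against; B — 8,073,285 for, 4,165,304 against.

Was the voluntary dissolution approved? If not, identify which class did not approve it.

A: a majority of 3418416 is 1709209; 1,709,209 required, 1,708,282 in favor — not approved.
B: a majority of 16139627 is 8069814; 8,069,814 required, 8,073,285 in favor — approved.

Not approved — the A shares did not give the required vote.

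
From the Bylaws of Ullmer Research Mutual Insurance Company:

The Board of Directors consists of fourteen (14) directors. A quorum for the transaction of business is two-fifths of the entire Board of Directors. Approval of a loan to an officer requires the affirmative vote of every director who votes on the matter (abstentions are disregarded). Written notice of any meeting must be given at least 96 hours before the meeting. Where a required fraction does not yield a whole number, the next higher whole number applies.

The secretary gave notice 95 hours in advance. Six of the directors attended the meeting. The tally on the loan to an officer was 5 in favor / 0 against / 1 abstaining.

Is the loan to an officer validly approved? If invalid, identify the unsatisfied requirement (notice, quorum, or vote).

Notice: 95 hours given; 96 required (95 < 96). Not satisfied.
Quorum: 6 present; quorum is 6. Satisfied.
Vote: the loan to an officer requires the unanimous vote of the votes cast (6 present − 1 abstaining = 5). Unanimous means all 5, so 5 affirmative votes are needed; 5 voted in favor. Satisfied.

Invalid — notice requirement not satisfied.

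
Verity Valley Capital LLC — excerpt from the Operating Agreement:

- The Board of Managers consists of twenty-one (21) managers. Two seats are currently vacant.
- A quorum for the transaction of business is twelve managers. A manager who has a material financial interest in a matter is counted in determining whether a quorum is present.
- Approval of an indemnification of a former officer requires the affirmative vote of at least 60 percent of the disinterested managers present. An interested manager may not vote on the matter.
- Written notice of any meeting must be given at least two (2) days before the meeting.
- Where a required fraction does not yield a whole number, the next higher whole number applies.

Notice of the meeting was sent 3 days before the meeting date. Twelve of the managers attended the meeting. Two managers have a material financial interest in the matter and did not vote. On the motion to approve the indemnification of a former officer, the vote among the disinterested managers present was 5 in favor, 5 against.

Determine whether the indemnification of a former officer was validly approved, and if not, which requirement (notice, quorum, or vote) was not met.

Notice: 3 days given; 2 required (3 ≥ 2). Satisfied.
Quorum: 12 present (interested managers count toward quorum); quorum is 12. Satisfied.
Vote: the indemnification of a former officer requires three-fifths of the disinterested managers present (12 − 2 = 10). 3/5 of 10 = 6, so 6 affirmative votes are needed; 5 voted in favor. Not satisfied.

Invalid — vote requirement not satisfied.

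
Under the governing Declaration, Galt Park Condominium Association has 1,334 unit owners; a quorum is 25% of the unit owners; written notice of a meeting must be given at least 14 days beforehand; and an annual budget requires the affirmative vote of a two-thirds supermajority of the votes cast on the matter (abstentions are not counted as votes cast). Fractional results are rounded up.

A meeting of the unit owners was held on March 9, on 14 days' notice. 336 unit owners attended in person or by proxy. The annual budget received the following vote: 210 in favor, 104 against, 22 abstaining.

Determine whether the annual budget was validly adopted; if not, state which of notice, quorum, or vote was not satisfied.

Notice: 14 days given; 14 required. Satisfied.
Quorum: 25% of 1,334 = 333.50, rounded up to 334; 336 present. Satisfied.
Vote: requires two-thirds of the votes cast (336 − 22 abstaining = 314); 2/3 of 314 = 209.33, rounded up to 210, so 210 needed; 210 in favor. Satisfied.

Valid — all requirements satisfied.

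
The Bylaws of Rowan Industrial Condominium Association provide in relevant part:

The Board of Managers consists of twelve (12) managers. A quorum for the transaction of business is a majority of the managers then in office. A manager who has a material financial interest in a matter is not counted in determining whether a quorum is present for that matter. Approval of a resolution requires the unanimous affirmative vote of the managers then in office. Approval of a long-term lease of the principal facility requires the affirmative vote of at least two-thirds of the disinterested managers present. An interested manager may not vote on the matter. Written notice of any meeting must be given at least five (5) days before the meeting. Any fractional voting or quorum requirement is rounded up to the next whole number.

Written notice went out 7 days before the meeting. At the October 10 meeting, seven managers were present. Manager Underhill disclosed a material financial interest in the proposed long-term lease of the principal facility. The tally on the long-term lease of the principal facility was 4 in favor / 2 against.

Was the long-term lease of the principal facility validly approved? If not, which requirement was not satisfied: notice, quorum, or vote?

Notice: 7 days given; 5 required (7 ≥ 5). Satisfied.
Quorum: 7 present, but the 1 interested manager does not count, leaving 6. Quorum is 7. Not satisfied.
Vote: the long-term lease of the principal facility requires two-thirds of the disinterested managers present (7 − 1 = 6). 2/3 of 6 = 4, so 4 affirmative votes are needed; 4 voted in favor. Satisfied. (Moot — without a quorum no business can be validly transacted.)

Invalid — quorum requirement not satisfied.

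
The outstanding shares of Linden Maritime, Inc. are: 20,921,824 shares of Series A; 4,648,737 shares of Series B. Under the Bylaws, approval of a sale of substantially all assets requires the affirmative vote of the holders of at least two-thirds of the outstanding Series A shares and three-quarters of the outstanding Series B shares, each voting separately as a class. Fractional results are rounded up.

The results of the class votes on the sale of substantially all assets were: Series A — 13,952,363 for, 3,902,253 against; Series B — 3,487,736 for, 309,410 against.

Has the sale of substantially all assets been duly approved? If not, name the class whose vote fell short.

Approved — every class gave the required vote.

Series A: 2/3 of 20921824 = 13947882.67, rounded up to 13947883; 13,947,883 required, 13,952,363 in favor — approved.
Series B: 3/4 of 4648737 = 3486552.75, rounded up to 3486553; 3,486,553 required, 3,487,736 in favor — approved.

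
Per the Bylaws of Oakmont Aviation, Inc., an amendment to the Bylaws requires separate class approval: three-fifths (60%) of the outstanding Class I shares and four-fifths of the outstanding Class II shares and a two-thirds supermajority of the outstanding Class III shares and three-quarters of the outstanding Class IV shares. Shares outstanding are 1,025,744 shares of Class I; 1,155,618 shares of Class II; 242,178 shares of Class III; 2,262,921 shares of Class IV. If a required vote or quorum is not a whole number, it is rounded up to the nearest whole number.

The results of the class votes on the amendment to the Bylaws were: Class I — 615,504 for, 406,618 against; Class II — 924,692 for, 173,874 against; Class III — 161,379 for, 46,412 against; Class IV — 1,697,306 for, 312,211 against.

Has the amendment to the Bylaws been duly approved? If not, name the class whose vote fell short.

Not approved — the Class III shares did not give the required vote.

Class I: 3/5 of 1025744 = 615446.40, rounded up to 615447; 615,447 required, 615,504 in favor — approved.
Class II: 4/5 of 1155618 = 924494.40, rounded up to 924495; 924,495 required, 924,692 in favor — approved.
Class III: 2/3 of 242178 = 161452; 161,452 required, 161,379 in favor — not approved.
Class IV: 3/4 of 2262921 = 1697190.75, rounded up to 1697191; 1,697,191 required, 1,697,306 in favor — approved.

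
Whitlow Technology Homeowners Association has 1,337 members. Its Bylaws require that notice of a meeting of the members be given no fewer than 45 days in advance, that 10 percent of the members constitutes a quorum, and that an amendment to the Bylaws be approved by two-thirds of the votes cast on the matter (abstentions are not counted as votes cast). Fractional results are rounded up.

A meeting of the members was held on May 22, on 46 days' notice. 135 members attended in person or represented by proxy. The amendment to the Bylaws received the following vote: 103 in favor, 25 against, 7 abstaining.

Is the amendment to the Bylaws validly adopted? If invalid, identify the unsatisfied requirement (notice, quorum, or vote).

Notice: 46 days given; 45 required. Satisfied.
Quorum: 10% of 1,337 = 133.70, rounded up to 134; 135 present. Satisfied.
Vote: requires two-thirds of the votes cast (135 − 7 abstaining = 128); 2/3 of 128 = 85.33, rounded up to 86, so 86 needed; 103 in favor. Satisfied.

Valid — all requirements satisfied.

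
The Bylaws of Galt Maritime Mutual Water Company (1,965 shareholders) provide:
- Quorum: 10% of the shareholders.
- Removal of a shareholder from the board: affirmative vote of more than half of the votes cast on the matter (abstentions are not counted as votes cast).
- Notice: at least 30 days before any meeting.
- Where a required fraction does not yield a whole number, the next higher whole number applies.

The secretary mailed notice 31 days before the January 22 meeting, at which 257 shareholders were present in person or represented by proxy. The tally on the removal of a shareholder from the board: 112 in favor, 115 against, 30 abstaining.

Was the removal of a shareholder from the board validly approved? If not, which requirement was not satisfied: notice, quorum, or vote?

Invalid — vote requirement not satisfied.

Notice: 31 days given; 30 required. Satisfied.
Quorum: 10% of 1,965 = 196.50, rounded up to 197; 257 present. Satisfied.
Vote: requires a majority of the votes cast (257 − 30 abstaining = 227); a majority of 227 is 114, so 114 needed; 112 in favor. Not satisfied.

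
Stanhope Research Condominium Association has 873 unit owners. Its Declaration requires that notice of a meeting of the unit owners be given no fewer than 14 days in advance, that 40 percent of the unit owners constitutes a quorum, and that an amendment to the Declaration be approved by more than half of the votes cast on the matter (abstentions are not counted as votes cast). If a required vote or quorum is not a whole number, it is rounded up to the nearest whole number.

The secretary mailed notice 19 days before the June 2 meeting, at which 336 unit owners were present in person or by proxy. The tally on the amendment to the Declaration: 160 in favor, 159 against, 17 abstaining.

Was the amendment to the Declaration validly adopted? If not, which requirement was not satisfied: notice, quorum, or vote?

Notice: 19 days given; 14 required. Satisfied.
Quorum: 40% of 873 = 349.20, rounded up to 350; 336 present. Not satisfied.
Vote: requires a majority of the votes cast (336 − 17 abstaining = 319); a majority of 319 is 160, so 160 needed; 160 in favor. Satisfied.

Invalid — quorum requirement not satisfied.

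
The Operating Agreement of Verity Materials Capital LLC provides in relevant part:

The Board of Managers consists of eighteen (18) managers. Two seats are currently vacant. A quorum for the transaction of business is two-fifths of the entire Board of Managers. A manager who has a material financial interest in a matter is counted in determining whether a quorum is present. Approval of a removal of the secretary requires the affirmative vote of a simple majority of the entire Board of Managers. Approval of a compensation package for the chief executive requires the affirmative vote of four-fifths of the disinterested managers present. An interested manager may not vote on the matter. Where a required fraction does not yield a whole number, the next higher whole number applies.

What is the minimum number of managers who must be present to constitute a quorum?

8

2/5 of 18 = 7.20, rounded up to 8.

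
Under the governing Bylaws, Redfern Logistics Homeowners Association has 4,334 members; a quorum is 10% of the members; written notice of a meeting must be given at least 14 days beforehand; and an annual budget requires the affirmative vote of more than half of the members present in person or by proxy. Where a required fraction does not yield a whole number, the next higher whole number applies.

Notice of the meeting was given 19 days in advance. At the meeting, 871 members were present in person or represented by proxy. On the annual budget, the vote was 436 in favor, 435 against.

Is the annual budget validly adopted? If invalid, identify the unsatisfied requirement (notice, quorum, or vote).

Notice: 19 days given; 14 required. Satisfied.
Quorum: 10% of 4,334 = 433.40, rounded up to 434; 871 present. Satisfied.
Vote: requires a majority of those present (871); a majority of 871 is 436, so 436 needed; 436 in favor. Satisfied.

Valid — all requirements satisfied.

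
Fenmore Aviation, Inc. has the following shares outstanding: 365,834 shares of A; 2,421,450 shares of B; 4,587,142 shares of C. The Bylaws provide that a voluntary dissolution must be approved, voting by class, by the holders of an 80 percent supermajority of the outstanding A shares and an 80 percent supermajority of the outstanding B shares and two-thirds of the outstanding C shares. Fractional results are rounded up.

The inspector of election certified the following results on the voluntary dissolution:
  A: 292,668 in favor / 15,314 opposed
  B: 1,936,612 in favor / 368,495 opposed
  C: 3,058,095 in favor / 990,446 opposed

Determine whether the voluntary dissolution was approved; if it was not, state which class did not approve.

Not approved — the B shares did not give the required vote.

A: 4/5 of 365834 = 292667.20, rounded up to 292668; 292,668 required, 292,668 in favor — approved.
B: 4/5 of 2421450 = 1937160; 1,937,160 required, 1,936,612 in favor — not approved.
C: 2/3 of 4587142 = 3058094.67, rounded up to 3058095; 3,058,095 required, 3,058,095 in favor — approved.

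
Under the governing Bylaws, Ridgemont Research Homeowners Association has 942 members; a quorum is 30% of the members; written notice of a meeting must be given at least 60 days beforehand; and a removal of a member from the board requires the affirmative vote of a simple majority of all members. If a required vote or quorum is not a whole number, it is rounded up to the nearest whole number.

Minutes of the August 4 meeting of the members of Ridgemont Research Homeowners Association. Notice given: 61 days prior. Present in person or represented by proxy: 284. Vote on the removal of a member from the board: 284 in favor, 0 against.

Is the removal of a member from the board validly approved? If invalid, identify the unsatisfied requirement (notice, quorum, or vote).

Invalid — vote requirement not satisfied.

Notice: 61 days given; 60 required. Satisfied.
Quorum: 30% of 942 = 282.60, rounded up to 283; 284 present. Satisfied.
Vote: requires a majority of all members (942); a majority of 942 is 472, so 472 needed; 284 in favor. Not satisfied.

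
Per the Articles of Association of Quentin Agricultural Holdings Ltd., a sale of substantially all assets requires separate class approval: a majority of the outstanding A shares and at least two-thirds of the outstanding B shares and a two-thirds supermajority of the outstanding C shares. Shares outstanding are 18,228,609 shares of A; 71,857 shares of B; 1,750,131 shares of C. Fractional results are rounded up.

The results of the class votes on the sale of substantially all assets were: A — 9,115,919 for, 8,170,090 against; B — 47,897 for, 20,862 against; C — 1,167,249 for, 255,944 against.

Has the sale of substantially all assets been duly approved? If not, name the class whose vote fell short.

Not approved — the B shares did not give the required vote.

A: a majority of 18228609 is 9114305; 9,114,305 required, 9,115,919 in favor — approved.
B: 2/3 of 71857 = 47904.67, rounded up to 47905; 47,905 required, 47,897 in favor — not approved.
C: 2/3 of 1750131 = 1166754; 1,166,754 required, 1,167,249 in favor — approved.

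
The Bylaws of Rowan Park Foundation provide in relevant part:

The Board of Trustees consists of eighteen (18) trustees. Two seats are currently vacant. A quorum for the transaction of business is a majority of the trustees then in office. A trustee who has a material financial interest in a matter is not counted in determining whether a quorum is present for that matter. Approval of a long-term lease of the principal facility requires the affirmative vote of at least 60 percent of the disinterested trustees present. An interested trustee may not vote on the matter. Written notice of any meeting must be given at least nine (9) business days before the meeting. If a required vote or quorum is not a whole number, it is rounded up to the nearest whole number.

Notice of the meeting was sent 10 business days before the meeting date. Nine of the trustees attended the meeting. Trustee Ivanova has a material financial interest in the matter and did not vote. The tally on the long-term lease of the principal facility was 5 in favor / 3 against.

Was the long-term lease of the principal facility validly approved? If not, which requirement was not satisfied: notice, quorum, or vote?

Invalid — quorum requirement not satisfied.

Notice: 10 business days given; 9 required (10 ≥ 9). Satisfied.
Quorum: 9 present, but the 1 interested trustee does not count, leaving 8. Quorum is 9. Not satisfied.
Vote: the long-term lease of the principal facility requires three-fifths of the disinterested trustees present (9 − 1 = 8). 3/5 of 8 = 4.80, rounded up to 5, so 5 affirmative votes are needed; 5 voted in favor. Satisfied. (Moot — without a quorum no business can be validly transacted.)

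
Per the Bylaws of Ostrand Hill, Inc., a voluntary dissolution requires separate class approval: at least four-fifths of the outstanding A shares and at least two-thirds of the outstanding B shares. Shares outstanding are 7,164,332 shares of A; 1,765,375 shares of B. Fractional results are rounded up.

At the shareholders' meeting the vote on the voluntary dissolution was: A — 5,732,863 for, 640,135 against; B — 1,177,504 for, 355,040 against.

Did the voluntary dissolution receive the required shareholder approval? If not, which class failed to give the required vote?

A: 4/5 of 7164332 = 5731465.60, rounded up to 5731466; 5,731,466 required, 5,732,863 in favor — approved.
B: 2/3 of 1765375 = 1176916.67, rounded up to 1176917; 1,176,917 required, 1,177,504 in favor — approved.

Approved — every class gave the required vote.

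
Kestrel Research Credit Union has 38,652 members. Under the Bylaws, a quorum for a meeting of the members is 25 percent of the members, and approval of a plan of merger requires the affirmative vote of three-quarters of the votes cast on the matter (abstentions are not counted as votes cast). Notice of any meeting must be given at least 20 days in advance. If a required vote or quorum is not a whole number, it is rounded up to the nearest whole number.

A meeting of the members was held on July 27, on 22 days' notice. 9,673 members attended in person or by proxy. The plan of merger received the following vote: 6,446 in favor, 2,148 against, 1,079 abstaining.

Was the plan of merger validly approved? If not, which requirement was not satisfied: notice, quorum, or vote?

Notice: 22 days given; 20 required. Satisfied.
Quorum: 25% of 38,652 = 9,663; 9,673 present. Satisfied.
Vote: requires three-fourths of the votes cast (9,673 − 1,079 abstaining = 8,594); 3/4 of 8594 = 6445.50, rounded up to 6446, so 6,446 needed; 6,446 in favor. Satisfied.

Valid — all requirements satisfied.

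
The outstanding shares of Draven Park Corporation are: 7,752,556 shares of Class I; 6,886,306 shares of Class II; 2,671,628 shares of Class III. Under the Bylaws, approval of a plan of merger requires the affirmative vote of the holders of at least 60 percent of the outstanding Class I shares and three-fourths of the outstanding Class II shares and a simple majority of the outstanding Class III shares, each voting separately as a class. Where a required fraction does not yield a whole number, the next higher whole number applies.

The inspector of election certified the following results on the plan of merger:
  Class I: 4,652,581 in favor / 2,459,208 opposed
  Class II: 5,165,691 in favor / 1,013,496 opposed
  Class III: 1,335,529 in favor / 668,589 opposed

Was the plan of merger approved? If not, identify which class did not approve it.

Not approved — the Class III shares did not give the required vote.

Class I: 3/5 of 7752556 = 4651533.60, rounded up to 4651534; 4,651,534 required, 4,652,581 in favor — approved.
Class II: 3/4 of 6886306 = 5164729.50, rounded up to 5164730; 5,164,730 required, 5,165,691 in favor — approved.
Class III: a majority of 2671628 is 1335815; 1,335,815 required, 1,335,529 in favor — not approved.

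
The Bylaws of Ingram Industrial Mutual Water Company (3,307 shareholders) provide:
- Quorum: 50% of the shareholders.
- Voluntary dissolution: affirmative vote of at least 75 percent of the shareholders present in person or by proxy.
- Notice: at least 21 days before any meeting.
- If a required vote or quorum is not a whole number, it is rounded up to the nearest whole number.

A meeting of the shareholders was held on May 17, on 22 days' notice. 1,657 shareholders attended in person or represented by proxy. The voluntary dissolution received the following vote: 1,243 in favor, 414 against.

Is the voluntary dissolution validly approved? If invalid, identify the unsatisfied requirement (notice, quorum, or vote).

Valid — all requirements satisfied.

Notice: 22 days given; 21 required. Satisfied.
Quorum: 50% of 3,307 = 1,653.50, rounded up to 1,654; 1,657 present. Satisfied.
Vote: requires three-fourths of those present (1,657); 3/4 of 1657 = 1242.75, rounded up to 1243, so 1,243 needed; 1,243 in favor. Satisfied.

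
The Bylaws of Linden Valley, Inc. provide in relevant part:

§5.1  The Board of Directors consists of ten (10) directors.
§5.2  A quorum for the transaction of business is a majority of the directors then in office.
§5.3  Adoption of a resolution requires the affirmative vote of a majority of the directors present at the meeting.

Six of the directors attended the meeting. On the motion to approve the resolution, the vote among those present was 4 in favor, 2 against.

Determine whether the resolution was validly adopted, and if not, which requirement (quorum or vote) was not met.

Valid — all requirements satisfied.

Quorum: 6 present; quorum is 6. Satisfied.
Vote: the resolution requires a majority of the directors present (6). A majority of 6 is 4, so 4 affirmative votes are needed; 4 voted in favor. Satisfied.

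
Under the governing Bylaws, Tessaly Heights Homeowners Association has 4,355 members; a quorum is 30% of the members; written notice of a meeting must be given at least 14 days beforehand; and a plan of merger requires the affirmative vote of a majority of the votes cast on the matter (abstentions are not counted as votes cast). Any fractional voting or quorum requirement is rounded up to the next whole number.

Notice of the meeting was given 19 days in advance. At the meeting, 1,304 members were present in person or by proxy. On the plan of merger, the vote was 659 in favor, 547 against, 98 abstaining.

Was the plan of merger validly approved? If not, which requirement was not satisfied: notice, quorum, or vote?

Invalid — quorum requirement not satisfied.

Notice: 19 days given; 14 required. Satisfied.
Quorum: 30% of 4,355 = 1,306.50, rounded up to 1,307; 1,304 present. Not satisfied.
Vote: requires a majority of the votes cast (1,304 − 98 abstaining = 1,206); a majority of 1206 is 604, so 604 needed; 659 in favor. Satisfied.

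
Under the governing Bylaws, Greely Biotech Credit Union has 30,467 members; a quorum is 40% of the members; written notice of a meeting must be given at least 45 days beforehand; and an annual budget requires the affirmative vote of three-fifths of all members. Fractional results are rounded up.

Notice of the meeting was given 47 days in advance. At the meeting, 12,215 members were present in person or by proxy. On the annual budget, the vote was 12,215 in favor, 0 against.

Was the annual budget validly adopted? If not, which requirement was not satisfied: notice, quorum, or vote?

Invalid — vote requirement not satisfied.

Notice: 47 days given; 45 required. Satisfied.
Quorum: 40% of 30,467 = 12,186.80, rounded up to 12,187; 12,215 present. Satisfied.
Vote: requires three-fifths of all members (30,467); 3/5 of 30467 = 18280.20, rounded up to 18281, so 18,281 needed; 12,215 in favor. Not satisfied.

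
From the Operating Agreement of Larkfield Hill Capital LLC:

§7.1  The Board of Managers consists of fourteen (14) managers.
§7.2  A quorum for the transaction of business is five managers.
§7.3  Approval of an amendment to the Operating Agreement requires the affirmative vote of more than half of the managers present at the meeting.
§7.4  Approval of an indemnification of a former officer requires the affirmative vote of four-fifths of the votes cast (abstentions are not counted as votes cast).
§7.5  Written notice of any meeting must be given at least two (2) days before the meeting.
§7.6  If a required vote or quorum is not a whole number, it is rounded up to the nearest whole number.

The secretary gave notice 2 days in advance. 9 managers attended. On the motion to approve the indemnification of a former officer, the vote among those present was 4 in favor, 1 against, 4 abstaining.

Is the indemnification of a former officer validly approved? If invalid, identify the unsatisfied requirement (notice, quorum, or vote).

Valid — all requirements satisfied.

Notice: 2 days given; 2 required (2 ≥ 2). Satisfied.
Quorum: 9 present; quorum is 5. Satisfied.
Vote: the indemnification of a former officer requires four-fifths of the votes cast (9 present − 4 abstaining = 5). 4/5 of 5 = 4, so 4 affirmative votes are needed; 4 voted in favor. Satisfied.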